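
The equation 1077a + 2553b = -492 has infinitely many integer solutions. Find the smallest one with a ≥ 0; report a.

284

gcd(2553, 1077):
  2553 = 2×1077 + 399
  1077 = 2×399 + 279
  399 = 1×279 + 120
  279 = 2×120 + 39
  120 = 3×39 + 3
  39 = 13×3
so gcd(2553, 1077) = 3.
3 divides -492, so solutions exist.
Back-substitute for Bézout coefficients:
  3 = 120 - 3×39
  ... = 1077×(-64) + 2553×(27)
Scale by -492/3 = -164: (a₀, b₀) = (10496, -4428).
General solution: a = 10496 + 851t, b = -4428 - 359t for integer t.
a ≥ 0: smallest is 10496 mod 851 = 284 (at t = -12), with b = -120.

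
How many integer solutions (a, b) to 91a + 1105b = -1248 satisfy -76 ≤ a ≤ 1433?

18

gcd(1105, 91) = 13.
By Bézout, 91*(-12) + 1105*(1) = 13.
Particular solution: (47, -5).
General solution: a = 47 + 85t, b = -5 - 7t for integer t.
-76 ≤ 47 + 85t ≤ 1433 gives t ∈ [-1, 16], which is 18 values.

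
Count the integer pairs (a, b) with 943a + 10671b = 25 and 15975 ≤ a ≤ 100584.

8

gcd(10671, 943) = 1  (10671 = 11×943 + 298, 943 = 3×298 + 49, 298 = 6×49 + 4, 49 = 12×4 + 1, 4 = 4×1).
Back-substituting, 943×(2614) + 10671×(-231) = 1.
Scale by 25: particular solution (65350, -5775); reduce a mod 10671: (1324, -117).
General solution: a = 1324 + 10671t, b = -117 - 943t for integer t.
15975 ≤ 1324 + 10671t ≤ 100584 gives t ∈ [2, 9], which is 8 values.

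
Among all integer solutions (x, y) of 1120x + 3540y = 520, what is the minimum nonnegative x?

70

gcd(3540, 1120) = 20  (3540 = 3×1120 + 180, 1120 = 6×180 + 40, 180 = 4×40 + 20, 40 = 2×20).
20 divides 520, so solutions exist.
Back-substituting, 1120×(-79) + 3540×(25) = 20.
Scale by 520/20 = 26: (x₀, y₀) = (-2054, 650).
General solution: x = -2054 + 177t, y = 650 - 56t for integer t.
x ≥ 0: smallest is -2054 mod 177 = 70 (at t = 12), with y = -22.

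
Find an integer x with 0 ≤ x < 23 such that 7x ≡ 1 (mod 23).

10

gcd(23, 7) = 1.
By Bézout, 7*(10) + 23*(-3) = 1.
So 7*10 ≡ 1 (mod 23), and 10 mod 23 = 10.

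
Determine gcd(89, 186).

1

gcd(186, 89):
  186 = 2×89 + 8
  89 = 11×8 + 1
  8 = 8×1
so gcd(186, 89) = 1.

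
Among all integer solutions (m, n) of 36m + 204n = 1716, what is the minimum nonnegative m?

gcd(204, 36) = 12.
12 divides 1716, so solutions exist.
By Bézout, 36*(6) + 204*(-1) = 12.
Scale by 1716/12 = 143: (m₀, n₀) = (858, -143).
General solution: m = 858 + 17t, n = -143 - 3t for integer t.
m ≥ 0: smallest is 858 mod 17 = 8 (at t = -50), with n = 7.

8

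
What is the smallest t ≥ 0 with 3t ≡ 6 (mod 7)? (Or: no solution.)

gcd(7, 3) = 1.
1 divides 6, so solutions exist.
By Bézout, 3×(-2) + 7×(1) = 1.
So 3×(-2) ≡ 1 (mod 7); multiply by 6: t ≡ -12 (mod 7).
Smallest nonnegative: t = -12 mod 7 = 2.

2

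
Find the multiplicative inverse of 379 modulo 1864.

gcd(1864, 379):
  1864 = 4·379 + 348
  379 = 1·348 + 31
  348 = 11·31 + 7
  31 = 4·7 + 3
  7 = 2·3 + 1
  3 = 3·1
so gcd(1864, 379) = 1.
Back-substitute for Bézout coefficients:
  1 = 7 - 2·3
  ... = 379·(-541) + 1864·(110)
So 379·-541 ≡ 1 (mod 1864), and -541 mod 1864 = 1323.

1323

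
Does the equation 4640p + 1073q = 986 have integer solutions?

yes

gcd(4640, 1073):
  4640 = 4·1073 + 348
  1073 = 3·348 + 29
  348 = 12·29
so gcd(4640, 1073) = 29.
29 divides 986, so integer solutions exist.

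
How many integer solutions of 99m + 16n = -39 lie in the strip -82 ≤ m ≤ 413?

31

gcd(99, 16) = 1  (99 = 6*16 + 3, 16 = 5*3 + 1, 3 = 3*1).
Back-substituting, 99*(-5) + 16*(31) = 1.
Scale by -39: particular solution (195, -1209); reduce m mod 16: (3, -21).
General solution: m = 3 + 16t, n = -21 - 99t for integer t.
-82 ≤ 3 + 16t ≤ 413 gives t ∈ [-5, 25], which is 31 values.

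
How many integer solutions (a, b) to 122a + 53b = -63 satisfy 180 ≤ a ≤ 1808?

31

gcd(122, 53) = 1  (122 = 2·53 + 16, 53 = 3·16 + 5, 16 = 3·5 + 1, 5 = 5·1).
Back-substituting, 122·(10) + 53·(-23) = 1.
Scale by -63: particular solution (-630, 1449); reduce a mod 53: (6, -15).
General solution: a = 6 + 53t, b = -15 - 122t for integer t.
180 ≤ 6 + 53t ≤ 1808 gives t ∈ [4, 34], which is 31 values.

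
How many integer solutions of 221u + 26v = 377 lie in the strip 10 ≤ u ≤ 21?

gcd(221, 26):
  221 = 8*26 + 13
  26 = 2*13
so gcd(221, 26) = 13.
Back-substitute for Bézout coefficients:
  13 = 221 - 8*26
  ... = 221*(1) + 26*(-8)
Scale by 29: particular solution (29, -232); reduce u mod 2: (1, 6).
General solution: u = 1 + 2t, v = 6 - 17t for integer t.
10 ≤ 1 + 2t ≤ 21 gives t ∈ [5, 10], which is 6 values.

6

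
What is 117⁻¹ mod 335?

gcd(335, 117) = 1  (335 = 2×117 + 101, 117 = 1×101 + 16, 101 = 6×16 + 5, 16 = 3×5 + 1, 5 = 5×1).
Back-substituting, 117×(63) + 335×(-22) = 1.
So 117×63 ≡ 1 (mod 335), and 63 mod 335 = 63.

63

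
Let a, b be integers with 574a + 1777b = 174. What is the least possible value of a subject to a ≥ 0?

669

gcd(1777, 574) = 1  (1777 = 3·574 + 55, 574 = 10·55 + 24, 55 = 2·24 + 7, 24 = 3·7 + 3, 7 = 2·3 + 1, 3 = 3·1).
1 divides 174, so solutions exist.
Back-substituting, 574·(-517) + 1777·(167) = 1.
Scale by 174/1 = 174: (a₀, b₀) = (-89958, 29058).
General solution: a = -89958 + 1777t, b = 29058 - 574t for integer t.
a ≥ 0: smallest is -89958 mod 1777 = 669 (at t = 51), with b = -216.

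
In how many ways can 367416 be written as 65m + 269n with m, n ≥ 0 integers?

21

gcd(269, 65) = 1.
By Bézout, 65*(-120) + 269*(29) = 1.
One solution: (256, 1304).
General: m = 256 + 269t, n = 1304 - 65t.
m ≥ 0 ⇒ t ≥ 0; n ≥ 0 ⇒ t ≤ 20. So t ∈ [0, 20]: 21 solutions.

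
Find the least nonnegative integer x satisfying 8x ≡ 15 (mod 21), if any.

15

gcd(21, 8) = 1.
1 divides 15, so solutions exist.
By Bézout, 8·(8) + 21·(-3) = 1.
So 8·(8) ≡ 1 (mod 21); multiply by 15: x ≡ 120 (mod 21).
Smallest nonnegative: x = 120 mod 21 = 15.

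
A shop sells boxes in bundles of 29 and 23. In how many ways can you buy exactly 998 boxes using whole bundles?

Need nonnegative integers with 29j + 23k = 998.
gcd(29, 23) = 1, and 29·(4) + 23·(-5) = 1.
So (j₀, k₀) = (3992, -4990); general j = 3992 + 23t, k = -4990 - 29t.
j ≥ 0 ⇒ t ≥ -173; k ≥ 0 ⇒ t ≤ -173. That's 1 value of t.

1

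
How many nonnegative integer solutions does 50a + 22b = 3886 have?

7

gcd(50, 22) = 2.
By Bézout, 50·(4) + 22·(-9) = 2.
One solution: (6, 163).
General: a = 6 + 11t, b = 163 - 25t.
a ≥ 0 ⇒ t ≥ 0; b ≥ 0 ⇒ t ≤ 6. So t ∈ [0, 6]: 7 solutions.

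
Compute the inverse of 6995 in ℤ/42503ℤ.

gcd(42503, 6995) = 1.
By Bézout, 6995·(8373) + 42503·(-1378) = 1.
So 6995·8373 ≡ 1 (mod 42503), and 8373 mod 42503 = 8373.

8373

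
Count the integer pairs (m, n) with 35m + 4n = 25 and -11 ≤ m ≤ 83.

gcd(35, 4) = 1.
By Bézout, 35*(-1) + 4*(9) = 1.
Particular solution: (3, -20).
General solution: m = 3 + 4t, n = -20 - 35t for integer t.
-11 ≤ 3 + 4t ≤ 83 gives t ∈ [-3, 20], which is 24 values.

24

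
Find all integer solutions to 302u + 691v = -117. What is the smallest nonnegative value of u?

gcd(691, 302):
  691 = 2*302 + 87
  302 = 3*87 + 41
  87 = 2*41 + 5
  41 = 8*5 + 1
  5 = 5*1
so gcd(691, 302) = 1.
1 divides -117, so solutions exist.
Back-substitute for Bézout coefficients:
  1 = 41 - 8*5
  ... = 302*(135) + 691*(-59)
Scale by -117/1 = -117: (u₀, v₀) = (-15795, 6903).
General solution: u = -15795 + 691t, v = 6903 - 302t for integer t.
u ≥ 0: smallest is -15795 mod 691 = 98 (at t = 23), with v = -43.

98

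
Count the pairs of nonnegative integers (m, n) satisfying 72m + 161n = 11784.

1

gcd(161, 72) = 1.
By Bézout, 72·(-38) + 161·(17) = 1.
One solution: (110, 24).
General: m = 110 + 161t, n = 24 - 72t.
m ≥ 0 ⇒ t ≥ 0; n ≥ 0 ⇒ t ≤ 0. So t ∈ [0, 0]: 1 solution.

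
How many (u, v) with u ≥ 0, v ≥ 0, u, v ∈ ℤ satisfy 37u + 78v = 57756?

gcd(78, 37) = 1  (78 = 2*37 + 4, 37 = 9*4 + 1, 4 = 4*1).
Back-substituting, 37*(19) + 78*(-9) = 1.
Scale by 57756: one solution is (1097364, -519804). Reduce u mod 78: (60, 712).
General: u = 60 + 78t, v = 712 - 37t.
u ≥ 0 ⇒ t ≥ 0; v ≥ 0 ⇒ t ≤ 19. So t ∈ [0, 19]: 20 solutions.

20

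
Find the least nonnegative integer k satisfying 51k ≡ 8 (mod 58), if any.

32

gcd(58, 51) = 1  (58 = 1·51 + 7, 51 = 7·7 + 2, 7 = 3·2 + 1, 2 = 2·1).
1 divides 8, so solutions exist.
Back-substituting, 51·(-25) + 58·(22) = 1.
So 51·(-25) ≡ 1 (mod 58); multiply by 8: k ≡ -200 (mod 58).
Smallest nonnegative: k = -200 mod 58 = 32.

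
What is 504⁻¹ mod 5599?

4988

gcd(5599, 504) = 1  (5599 = 11·504 + 55, 504 = 9·55 + 9, 55 = 6·9 + 1, 9 = 9·1).
Back-substituting, 504·(-611) + 5599·(55) = 1.
So 504·-611 ≡ 1 (mod 5599), and -611 mod 5599 = 4988.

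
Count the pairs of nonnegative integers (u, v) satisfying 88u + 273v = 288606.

12

gcd(273, 88) = 1  (273 = 3*88 + 9, 88 = 9*9 + 7, 9 = 1*7 + 2, 7 = 3*2 + 1, 2 = 2*1).
Back-substituting, 88*(121) + 273*(-39) = 1.
Scale by 288606: one solution is (34921326, -11255634). Reduce u mod 273: (258, 974).
General: u = 258 + 273t, v = 974 - 88t.
u ≥ 0 ⇒ t ≥ 0; v ≥ 0 ⇒ t ≤ 11. So t ∈ [0, 11]: 12 solutions.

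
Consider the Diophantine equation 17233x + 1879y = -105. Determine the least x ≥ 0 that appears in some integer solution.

449

gcd(17233, 1879) = 1.
1 divides -105, so solutions exist.
By Bézout, 17233*(461) + 1879*(-4228) = 1.
Scale by -105/1 = -105: (x₀, y₀) = (-48405, 443940).
General solution: x = -48405 + 1879t, y = 443940 - 17233t for integer t.
x ≥ 0: smallest is -48405 mod 1879 = 449 (at t = 26), with y = -4118.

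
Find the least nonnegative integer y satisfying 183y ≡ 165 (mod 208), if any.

gcd(208, 183):
  208 = 1×183 + 25
  183 = 7×25 + 8
  25 = 3×8 + 1
  8 = 8×1
so gcd(208, 183) = 1.
1 divides 165, so solutions exist.
Back-substitute for Bézout coefficients:
  1 = 25 - 3×8
  ... = 183×(-25) + 208×(22)
So 183×(-25) ≡ 1 (mod 208); multiply by 165: y ≡ -4125 (mod 208).
Smallest nonnegative: y = -4125 mod 208 = 35.

35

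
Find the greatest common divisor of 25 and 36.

1

gcd(36, 25):
  36 = 1*25 + 11
  25 = 2*11 + 3
  11 = 3*3 + 2
  3 = 1*2 + 1
  2 = 2*1
so gcd(36, 25) = 1.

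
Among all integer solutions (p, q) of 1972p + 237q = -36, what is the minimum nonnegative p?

12

gcd(1972, 237) = 1  (1972 = 8·237 + 76, 237 = 3·76 + 9, 76 = 8·9 + 4, 9 = 2·4 + 1, 4 = 4·1).
1 divides -36, so solutions exist.
Back-substituting, 1972·(-53) + 237·(441) = 1.
Scale by -36/1 = -36: (p₀, q₀) = (1908, -15876).
General solution: p = 1908 + 237t, q = -15876 - 1972t for integer t.
p ≥ 0: smallest is 1908 mod 237 = 12 (at t = -8), with q = -100.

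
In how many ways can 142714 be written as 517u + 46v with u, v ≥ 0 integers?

gcd(517, 46):
  517 = 11*46 + 11
  46 = 4*11 + 2
  11 = 5*2 + 1
  2 = 2*1
so gcd(517, 46) = 1.
Back-substitute for Bézout coefficients:
  1 = 11 - 5*2
  ... = 517*(21) + 46*(-236)
Scale by 142714: one solution is (2996994, -33680504). Reduce u mod 46: (2, 3080).
General: u = 2 + 46t, v = 3080 - 517t.
u ≥ 0 ⇒ t ≥ 0; v ≥ 0 ⇒ t ≤ 5. So t ∈ [0, 5]: 6 solutions.

6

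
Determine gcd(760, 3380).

20

gcd(3380, 760) = 20  (3380 = 4×760 + 340, 760 = 2×340 + 80, 340 = 4×80 + 20, 80 = 4×20).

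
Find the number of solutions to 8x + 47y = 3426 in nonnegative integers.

9

gcd(47, 8):
  47 = 5*8 + 7
  8 = 1*7 + 1
  7 = 7*1
so gcd(47, 8) = 1.
Back-substitute for Bézout coefficients:
  1 = 8 - 1*7
  ... = 8*(6) + 47*(-1)
Scale by 3426: one solution is (20556, -3426). Reduce x mod 47: (17, 70).
General: x = 17 + 47t, y = 70 - 8t.
x ≥ 0 ⇒ t ≥ 0; y ≥ 0 ⇒ t ≤ 8. So t ∈ [0, 8]: 9 solutions.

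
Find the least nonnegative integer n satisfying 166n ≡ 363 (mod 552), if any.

gcd(552, 166) = 2.
2 does not divide 363, so the congruence has no solution.

no solution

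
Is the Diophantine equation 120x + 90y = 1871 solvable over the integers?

gcd(120, 90) = 30  (120 = 1×90 + 30, 90 = 3×30).
30 does not divide 1871 (remainder 11), so no integer solutions.

no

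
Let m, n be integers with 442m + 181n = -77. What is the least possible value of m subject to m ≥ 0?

128

gcd(442, 181) = 1.
1 divides -77, so solutions exist.
By Bézout, 442×(43) + 181×(-105) = 1.
Scale by -77/1 = -77: (m₀, n₀) = (-3311, 8085).
General solution: m = -3311 + 181t, n = 8085 - 442t for integer t.
m ≥ 0: smallest is -3311 mod 181 = 128 (at t = 19), with n = -313.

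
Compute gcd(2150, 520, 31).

gcd(2150, 520):
  2150 = 4×520 + 70
  520 = 7×70 + 30
  70 = 2×30 + 10
  30 = 3×10
so gcd(2150, 520) = 10.
gcd(10, 31) = 1.

1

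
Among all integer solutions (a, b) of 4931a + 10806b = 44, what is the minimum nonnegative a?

gcd(10806, 4931):
  10806 = 2*4931 + 944
  4931 = 5*944 + 211
  944 = 4*211 + 100
  211 = 2*100 + 11
  100 = 9*11 + 1
  11 = 11*1
so gcd(10806, 4931) = 1.
1 divides 44, so solutions exist.
Back-substitute for Bézout coefficients:
  1 = 100 - 9*11
  ... = 4931*(-973) + 10806*(444)
Scale by 44/1 = 44: (a₀, b₀) = (-42812, 19536).
General solution: a = -42812 + 10806t, b = 19536 - 4931t for integer t.
a ≥ 0: smallest is -42812 mod 10806 = 412 (at t = 4), with b = -188.

412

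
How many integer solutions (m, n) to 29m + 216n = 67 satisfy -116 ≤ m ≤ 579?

3

gcd(216, 29) = 1  (216 = 7×29 + 13, 29 = 2×13 + 3, 13 = 4×3 + 1, 3 = 3×1).
Back-substituting, 29×(-67) + 216×(9) = 1.
Scale by 67: particular solution (-4489, 603); reduce m mod 216: (47, -6).
General solution: m = 47 + 216t, n = -6 - 29t for integer t.
-116 ≤ 47 + 216t ≤ 579 gives t ∈ [0, 2], which is 3 values.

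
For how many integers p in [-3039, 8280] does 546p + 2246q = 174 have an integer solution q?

10

gcd(2246, 546) = 2  (2246 = 4*546 + 62, 546 = 8*62 + 50, 62 = 1*50 + 12, 50 = 4*12 + 2, 12 = 6*2).
Back-substituting, 546*(181) + 2246*(-44) = 2.
Scale by 87: particular solution (15747, -3828); reduce p mod 1123: (25, -6).
General solution: p = 25 + 1123t, q = -6 - 273t for integer t.
-3039 ≤ 25 + 1123t ≤ 8280 gives t ∈ [-2, 7], which is 10 values.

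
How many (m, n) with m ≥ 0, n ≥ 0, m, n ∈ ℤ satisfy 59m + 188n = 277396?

gcd(188, 59):
  188 = 3*59 + 11
  59 = 5*11 + 4
  11 = 2*4 + 3
  4 = 1*3 + 1
  3 = 3*1
so gcd(188, 59) = 1.
Back-substitute for Bézout coefficients:
  1 = 4 - 1*3
  ... = 59*(51) + 188*(-16)
Scale by 277396: one solution is (14147196, -4438336). Reduce m mod 188: (8, 1473).
General: m = 8 + 188t, n = 1473 - 59t.
m ≥ 0 ⇒ t ≥ 0; n ≥ 0 ⇒ t ≤ 24. So t ∈ [0, 24]: 25 solutions.

25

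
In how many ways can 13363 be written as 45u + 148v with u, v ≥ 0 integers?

2

gcd(148, 45) = 1  (148 = 3·45 + 13, 45 = 3·13 + 6, 13 = 2·6 + 1, 6 = 6·1).
Back-substituting, 45·(-23) + 148·(7) = 1.
Scale by 13363: one solution is (-307349, 93541). Reduce u mod 148: (47, 76).
General: u = 47 + 148t, v = 76 - 45t.
u ≥ 0 ⇒ t ≥ 0; v ≥ 0 ⇒ t ≤ 1. So t ∈ [0, 1]: 2 solutions.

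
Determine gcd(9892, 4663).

gcd(9892, 4663) = 1  (9892 = 2·4663 + 566, 4663 = 8·566 + 135, 566 = 4·135 + 26, 135 = 5·26 + 5, 26 = 5·5 + 1, 5 = 5·1).

1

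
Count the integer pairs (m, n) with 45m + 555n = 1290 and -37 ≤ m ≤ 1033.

29

gcd(555, 45) = 15  (555 = 12*45 + 15, 45 = 3*15).
Back-substituting, 45*(-12) + 555*(1) = 15.
Scale by 86: particular solution (-1032, 86); reduce m mod 37: (4, 2).
General solution: m = 4 + 37t, n = 2 - 3t for integer t.
-37 ≤ 4 + 37t ≤ 1033 gives t ∈ [-1, 27], which is 29 values.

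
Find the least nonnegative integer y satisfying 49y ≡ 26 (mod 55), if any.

gcd(55, 49):
  55 = 1·49 + 6
  49 = 8·6 + 1
  6 = 6·1
so gcd(55, 49) = 1.
1 divides 26, so solutions exist.
Back-substitute for Bézout coefficients:
  1 = 49 - 8·6
  ... = 49·(9) + 55·(-8)
So 49·(9) ≡ 1 (mod 55); multiply by 26: y ≡ 234 (mod 55).
Smallest nonnegative: y = 234 mod 55 = 14.

14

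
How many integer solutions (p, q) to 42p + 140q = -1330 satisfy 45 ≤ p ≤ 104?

6

gcd(140, 42):
  140 = 3*42 + 14
  42 = 3*14
so gcd(140, 42) = 14.
Back-substitute for Bézout coefficients:
  14 = 140 - 3*42
  ... = 42*(-3) + 140*(1)
Scale by -95: particular solution (285, -95); reduce p mod 10: (5, -11).
General solution: p = 5 + 10t, q = -11 - 3t for integer t.
45 ≤ 5 + 10t ≤ 104 gives t ∈ [4, 9], which is 6 values.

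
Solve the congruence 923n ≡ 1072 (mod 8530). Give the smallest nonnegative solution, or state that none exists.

gcd(8530, 923):
  8530 = 9*923 + 223
  923 = 4*223 + 31
  223 = 7*31 + 6
  31 = 5*6 + 1
  6 = 6*1
so gcd(8530, 923) = 1.
1 divides 1072, so solutions exist.
Back-substitute for Bézout coefficients:
  1 = 31 - 5*6
  ... = 923*(1377) + 8530*(-149)
So 923*(1377) ≡ 1 (mod 8530); multiply by 1072: n ≡ 1476144 (mod 8530).
Smallest nonnegative: n = 1476144 mod 8530 = 454.

454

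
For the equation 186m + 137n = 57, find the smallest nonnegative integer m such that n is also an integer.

113

gcd(186, 137):
  186 = 1·137 + 49
  137 = 2·49 + 39
  49 = 1·39 + 10
  39 = 3·10 + 9
  10 = 1·9 + 1
  9 = 9·1
so gcd(186, 137) = 1.
1 divides 57, so solutions exist.
Back-substitute for Bézout coefficients:
  1 = 10 - 1·9
  ... = 186·(14) + 137·(-19)
Scale by 57/1 = 57: (m₀, n₀) = (798, -1083).
General solution: m = 798 + 137t, n = -1083 - 186t for integer t.
m ≥ 0: smallest is 798 mod 137 = 113 (at t = -5), with n = -153.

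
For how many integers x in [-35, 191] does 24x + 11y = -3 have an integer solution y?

21

gcd(24, 11) = 1  (24 = 2·11 + 2, 11 = 5·2 + 1, 2 = 2·1).
Back-substituting, 24·(-5) + 11·(11) = 1.
Scale by -3: particular solution (15, -33); reduce x mod 11: (4, -9).
General solution: x = 4 + 11t, y = -9 - 24t for integer t.
-35 ≤ 4 + 11t ≤ 191 gives t ∈ [-3, 17], which is 21 values.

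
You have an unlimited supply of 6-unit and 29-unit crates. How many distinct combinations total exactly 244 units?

2

Need nonnegative integers with 6j + 29k = 244.
gcd(6, 29) = 1, and 6·(5) + 29·(-1) = 1.
So (j₀, k₀) = (1220, -244); general j = 1220 + 29t, k = -244 - 6t.
j ≥ 0 ⇒ t ≥ -42; k ≥ 0 ⇒ t ≤ -41. That's 2 values of t.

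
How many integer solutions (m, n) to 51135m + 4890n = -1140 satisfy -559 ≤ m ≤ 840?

4

gcd(51135, 4890) = 15.
By Bézout, 51135*(-35) + 4890*(366) = 15.
Particular solution: (52, -544).
General solution: m = 52 + 326t, n = -544 - 3409t for integer t.
-559 ≤ 52 + 326t ≤ 840 gives t ∈ [-1, 2], which is 4 values.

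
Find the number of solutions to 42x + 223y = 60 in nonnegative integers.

gcd(223, 42) = 1.
By Bézout, 42·(-69) + 223·(13) = 1.
One solution: (97, -18).
General: x = 97 + 223t, y = -18 - 42t.
x ≥ 0 ⇒ t ≥ 0; y ≥ 0 ⇒ t ≤ -1. So t ∈ [0, -1]: 0 solutions.

0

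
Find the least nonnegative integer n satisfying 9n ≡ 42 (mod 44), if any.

gcd(44, 9):
  44 = 4*9 + 8
  9 = 1*8 + 1
  8 = 8*1
so gcd(44, 9) = 1.
1 divides 42, so solutions exist.
Back-substitute for Bézout coefficients:
  1 = 9 - 1*8
  ... = 9*(5) + 44*(-1)
So 9*(5) ≡ 1 (mod 44); multiply by 42: n ≡ 210 (mod 44).
Smallest nonnegative: n = 210 mod 44 = 34.

34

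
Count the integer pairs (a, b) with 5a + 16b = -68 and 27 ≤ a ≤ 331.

gcd(16, 5) = 1.
By Bézout, 5·(-3) + 16·(1) = 1.
Particular solution: (12, -8).
General solution: a = 12 + 16t, b = -8 - 5t for integer t.
27 ≤ 12 + 16t ≤ 331 gives t ∈ [1, 19], which is 19 values.

19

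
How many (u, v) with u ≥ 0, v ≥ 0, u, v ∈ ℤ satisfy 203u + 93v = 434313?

23

gcd(203, 93) = 1  (203 = 2·93 + 17, 93 = 5·17 + 8, 17 = 2·8 + 1, 8 = 8·1).
Back-substituting, 203·(11) + 93·(-24) = 1.
Scale by 434313: one solution is (4777443, -10423512). Reduce u mod 93: (33, 4598).
General: u = 33 + 93t, v = 4598 - 203t.
u ≥ 0 ⇒ t ≥ 0; v ≥ 0 ⇒ t ≤ 22. So t ∈ [0, 22]: 23 solutions.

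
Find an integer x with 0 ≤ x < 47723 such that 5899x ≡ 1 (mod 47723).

gcd(47723, 5899):
  47723 = 8*5899 + 531
  5899 = 11*531 + 58
  531 = 9*58 + 9
  58 = 6*9 + 4
  9 = 2*4 + 1
  4 = 4*1
so gcd(47723, 5899) = 1.
Back-substitute for Bézout coefficients:
  1 = 9 - 2*4
  ... = 5899*(-10695) + 47723*(1322)
So 5899*-10695 ≡ 1 (mod 47723), and -10695 mod 47723 = 37028.

37028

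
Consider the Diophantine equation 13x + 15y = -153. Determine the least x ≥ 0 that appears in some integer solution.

9

gcd(15, 13) = 1  (15 = 1×13 + 2, 13 = 6×2 + 1, 2 = 2×1).
1 divides -153, so solutions exist.
Back-substituting, 13×(7) + 15×(-6) = 1.
Scale by -153/1 = -153: (x₀, y₀) = (-1071, 918).
General solution: x = -1071 + 15t, y = 918 - 13t for integer t.
x ≥ 0: smallest is -1071 mod 15 = 9 (at t = 72), with y = -18.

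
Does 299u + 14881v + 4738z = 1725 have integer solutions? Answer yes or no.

gcd(14881, 299) = 23  (14881 = 49×299 + 230, 299 = 1×230 + 69, 230 = 3×69 + 23, 69 = 3×23).
gcd(23, 4738) = 23.
23 divides 1725, so integer solutions exist.

yes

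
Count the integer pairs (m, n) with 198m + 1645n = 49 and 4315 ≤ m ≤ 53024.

30

gcd(1645, 198):
  1645 = 8·198 + 61
  198 = 3·61 + 15
  61 = 4·15 + 1
  15 = 15·1
so gcd(1645, 198) = 1.
Back-substitute for Bézout coefficients:
  1 = 61 - 4·15
  ... = 198·(-108) + 1645·(13)
Scale by 49: particular solution (-5292, 637); reduce m mod 1645: (1288, -155).
General solution: m = 1288 + 1645t, n = -155 - 198t for integer t.
4315 ≤ 1288 + 1645t ≤ 53024 gives t ∈ [2, 31], which is 30 values.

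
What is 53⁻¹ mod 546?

gcd(546, 53):
  546 = 10·53 + 16
  53 = 3·16 + 5
  16 = 3·5 + 1
  5 = 5·1
so gcd(546, 53) = 1.
Back-substitute for Bézout coefficients:
  1 = 16 - 3·5
  ... = 53·(-103) + 546·(10)
So 53·-103 ≡ 1 (mod 546), and -103 mod 546 = 443.

443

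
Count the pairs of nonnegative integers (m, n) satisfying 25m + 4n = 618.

6

gcd(25, 4) = 1.
By Bézout, 25×(1) + 4×(-6) = 1.
One solution: (2, 142).
General: m = 2 + 4t, n = 142 - 25t.
m ≥ 0 ⇒ t ≥ 0; n ≥ 0 ⇒ t ≤ 5. So t ∈ [0, 5]: 6 solutions.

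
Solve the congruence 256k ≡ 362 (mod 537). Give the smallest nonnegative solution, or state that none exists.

14

gcd(537, 256) = 1.
1 divides 362, so solutions exist.
By Bézout, 256·(-86) + 537·(41) = 1.
So 256·(-86) ≡ 1 (mod 537); multiply by 362: k ≡ -31132 (mod 537).
Smallest nonnegative: k = -31132 mod 537 = 14.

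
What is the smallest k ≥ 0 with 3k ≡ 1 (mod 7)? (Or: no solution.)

gcd(7, 3) = 1  (7 = 2×3 + 1, 3 = 3×1).
1 divides 1, so solutions exist.
Back-substituting, 3×(-2) + 7×(1) = 1.
So 3×(-2) ≡ 1 (mod 7); multiply by 1: k ≡ -2 (mod 7).
Smallest nonnegative: k = -2 mod 7 = 5.

5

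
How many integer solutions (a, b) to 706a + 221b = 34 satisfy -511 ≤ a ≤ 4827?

gcd(706, 221):
  706 = 3×221 + 43
  221 = 5×43 + 6
  43 = 7×6 + 1
  6 = 6×1
so gcd(706, 221) = 1.
Back-substitute for Bézout coefficients:
  1 = 43 - 7×6
  ... = 706×(36) + 221×(-115)
Scale by 34: particular solution (1224, -3910); reduce a mod 221: (119, -380).
General solution: a = 119 + 221t, b = -380 - 706t for integer t.
-511 ≤ 119 + 221t ≤ 4827 gives t ∈ [-2, 21], which is 24 values.

24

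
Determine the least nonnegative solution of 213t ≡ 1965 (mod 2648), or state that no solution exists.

233

gcd(2648, 213) = 1.
1 divides 1965, so solutions exist.
By Bézout, 213·(-547) + 2648·(44) = 1.
So 213·(-547) ≡ 1 (mod 2648); multiply by 1965: t ≡ -1074855 (mod 2648).
Smallest nonnegative: t = -1074855 mod 2648 = 233.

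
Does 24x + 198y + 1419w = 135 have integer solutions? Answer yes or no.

gcd(198, 24) = 6  (198 = 8·24 + 6, 24 = 4·6).
gcd(6, 1419) = 3.
3 divides 135, so integer solutions exist.

yes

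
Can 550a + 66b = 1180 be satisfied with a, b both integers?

no

gcd(550, 66) = 22  (550 = 8·66 + 22, 66 = 3·22).
22 does not divide 1180 (remainder 14), so no integer solutions.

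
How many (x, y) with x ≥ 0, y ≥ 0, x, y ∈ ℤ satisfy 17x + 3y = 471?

10

gcd(17, 3):
  17 = 5*3 + 2
  3 = 1*2 + 1
  2 = 2*1
so gcd(17, 3) = 1.
Back-substitute for Bézout coefficients:
  1 = 3 - 1*2
  ... = 17*(-1) + 3*(6)
Scale by 471: one solution is (-471, 2826). Reduce x mod 3: (0, 157).
General: x = 0 + 3t, y = 157 - 17t.
x ≥ 0 ⇒ t ≥ 0; y ≥ 0 ⇒ t ≤ 9. So t ∈ [0, 9]: 10 solutions.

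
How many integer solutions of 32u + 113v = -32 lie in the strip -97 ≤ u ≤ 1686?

15

gcd(113, 32):
  113 = 3×32 + 17
  32 = 1×17 + 15
  17 = 1×15 + 2
  15 = 7×2 + 1
  2 = 2×1
so gcd(113, 32) = 1.
Back-substitute for Bézout coefficients:
  1 = 15 - 7×2
  ... = 32×(53) + 113×(-15)
Scale by -32: particular solution (-1696, 480); reduce u mod 113: (112, -32).
General solution: u = 112 + 113t, v = -32 - 32t for integer t.
-97 ≤ 112 + 113t ≤ 1686 gives t ∈ [-1, 13], which is 15 values.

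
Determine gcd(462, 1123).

gcd(1123, 462) = 1  (1123 = 2×462 + 199, 462 = 2×199 + 64, 199 = 3×64 + 7, 64 = 9×7 + 1, 7 = 7×1).

1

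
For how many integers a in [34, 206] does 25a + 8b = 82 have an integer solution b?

22

gcd(25, 8) = 1  (25 = 3×8 + 1, 8 = 8×1).
Back-substituting, 25×(1) + 8×(-3) = 1.
Scale by 82: particular solution (82, -246); reduce a mod 8: (2, 4).
General solution: a = 2 + 8t, b = 4 - 25t for integer t.
34 ≤ 2 + 8t ≤ 206 gives t ∈ [4, 25], which is 22 values.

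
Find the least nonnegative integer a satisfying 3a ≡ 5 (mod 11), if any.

9

gcd(11, 3) = 1.
1 divides 5, so solutions exist.
By Bézout, 3*(4) + 11*(-1) = 1.
So 3*(4) ≡ 1 (mod 11); multiply by 5: a ≡ 20 (mod 11).
Smallest nonnegative: a = 20 mod 11 = 9.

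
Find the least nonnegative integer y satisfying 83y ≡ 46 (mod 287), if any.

gcd(287, 83) = 1  (287 = 3×83 + 38, 83 = 2×38 + 7, 38 = 5×7 + 3, 7 = 2×3 + 1, 3 = 3×1).
1 divides 46, so solutions exist.
Back-substituting, 83×(83) + 287×(-24) = 1.
So 83×(83) ≡ 1 (mod 287); multiply by 46: y ≡ 3818 (mod 287).
Smallest nonnegative: y = 3818 mod 287 = 87.

87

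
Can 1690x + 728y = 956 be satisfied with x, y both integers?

gcd(1690, 728) = 26.
26 does not divide 956 (remainder 20), so no integer solutions.

no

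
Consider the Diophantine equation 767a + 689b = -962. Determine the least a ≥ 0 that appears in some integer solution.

gcd(767, 689):
  767 = 1×689 + 78
  689 = 8×78 + 65
  78 = 1×65 + 13
  65 = 5×13
so gcd(767, 689) = 13.
13 divides -962, so solutions exist.
Back-substitute for Bézout coefficients:
  13 = 78 - 1×65
  ... = 767×(9) + 689×(-10)
Scale by -962/13 = -74: (a₀, b₀) = (-666, 740).
General solution: a = -666 + 53t, b = 740 - 59t for integer t.
a ≥ 0: smallest is -666 mod 53 = 23 (at t = 13), with b = -27.

23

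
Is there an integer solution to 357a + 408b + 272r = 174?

no

gcd(408, 357) = 51  (408 = 1·357 + 51, 357 = 7·51).
gcd(51, 272) = 17.
17 does not divide 174 (remainder 4), so no integer solutions.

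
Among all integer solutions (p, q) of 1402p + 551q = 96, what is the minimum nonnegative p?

gcd(1402, 551) = 1  (1402 = 2×551 + 300, 551 = 1×300 + 251, 300 = 1×251 + 49, 251 = 5×49 + 6, 49 = 8×6 + 1, 6 = 6×1).
1 divides 96, so solutions exist.
Back-substituting, 1402×(90) + 551×(-229) = 1.
Scale by 96/1 = 96: (p₀, q₀) = (8640, -21984).
General solution: p = 8640 + 551t, q = -21984 - 1402t for integer t.
p ≥ 0: smallest is 8640 mod 551 = 375 (at t = -15), with q = -954.

375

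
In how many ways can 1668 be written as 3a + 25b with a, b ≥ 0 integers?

23

gcd(25, 3) = 1  (25 = 8·3 + 1, 3 = 3·1).
Back-substituting, 3·(-8) + 25·(1) = 1.
Scale by 1668: one solution is (-13344, 1668). Reduce a mod 25: (6, 66).
General: a = 6 + 25t, b = 66 - 3t.
a ≥ 0 ⇒ t ≥ 0; b ≥ 0 ⇒ t ≤ 22. So t ∈ [0, 22]: 23 solutions.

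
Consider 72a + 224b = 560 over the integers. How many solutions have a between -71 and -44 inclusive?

gcd(224, 72) = 8.
By Bézout, 72×(-3) + 224×(1) = 8.
Particular solution: (14, -2).
General solution: a = 14 + 28t, b = -2 - 9t for integer t.
-71 ≤ 14 + 28t ≤ -44 gives t ∈ [-3, -3], which is 1 value.

1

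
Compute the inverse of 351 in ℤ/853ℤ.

209

gcd(853, 351) = 1  (853 = 2×351 + 151, 351 = 2×151 + 49, 151 = 3×49 + 4, 49 = 12×4 + 1, 4 = 4×1).
Back-substituting, 351×(209) + 853×(-86) = 1.
So 351×209 ≡ 1 (mod 853), and 209 mod 853 = 209.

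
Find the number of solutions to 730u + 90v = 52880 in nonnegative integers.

8

gcd(730, 90) = 10.
By Bézout, 730×(1) + 90×(-8) = 10.
One solution: (5, 547).
General: u = 5 + 9t, v = 547 - 73t.
u ≥ 0 ⇒ t ≥ 0; v ≥ 0 ⇒ t ≤ 7. So t ∈ [0, 7]: 8 solutions.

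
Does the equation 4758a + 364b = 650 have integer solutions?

yes

gcd(4758, 364):
  4758 = 13*364 + 26
  364 = 14*26
so gcd(4758, 364) = 26.
26 divides 650, so integer solutions exist.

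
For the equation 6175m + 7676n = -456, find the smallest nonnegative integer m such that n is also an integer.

256

gcd(7676, 6175) = 19.
19 divides -456, so solutions exist.
By Bézout, 6175*(-179) + 7676*(144) = 19.
Scale by -456/19 = -24: (m₀, n₀) = (4296, -3456).
General solution: m = 4296 + 404t, n = -3456 - 325t for integer t.
m ≥ 0: smallest is 4296 mod 404 = 256 (at t = -10), with n = -206.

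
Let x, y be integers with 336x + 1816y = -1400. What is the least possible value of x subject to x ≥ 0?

gcd(1816, 336):
  1816 = 5×336 + 136
  336 = 2×136 + 64
  136 = 2×64 + 8
  64 = 8×8
so gcd(1816, 336) = 8.
8 divides -1400, so solutions exist.
Back-substitute for Bézout coefficients:
  8 = 136 - 2×64
  ... = 336×(-27) + 1816×(5)
Scale by -1400/8 = -175: (x₀, y₀) = (4725, -875).
General solution: x = 4725 + 227t, y = -875 - 42t for integer t.
x ≥ 0: smallest is 4725 mod 227 = 185 (at t = -20), with y = -35.

185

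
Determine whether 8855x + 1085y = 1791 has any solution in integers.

gcd(8855, 1085):
  8855 = 8*1085 + 175
  1085 = 6*175 + 35
  175 = 5*35
so gcd(8855, 1085) = 35.
35 does not divide 1791 (remainder 6), so no integer solutions.

no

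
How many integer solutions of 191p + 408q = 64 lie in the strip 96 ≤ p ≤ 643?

gcd(408, 191):
  408 = 2*191 + 26
  191 = 7*26 + 9
  26 = 2*9 + 8
  9 = 1*8 + 1
  8 = 8*1
so gcd(408, 191) = 1.
Back-substitute for Bézout coefficients:
  1 = 9 - 1*8
  ... = 191*(47) + 408*(-22)
Scale by 64: particular solution (3008, -1408); reduce p mod 408: (152, -71).
General solution: p = 152 + 408t, q = -71 - 191t for integer t.
96 ≤ 152 + 408t ≤ 643 gives t ∈ [0, 1], which is 2 values.

2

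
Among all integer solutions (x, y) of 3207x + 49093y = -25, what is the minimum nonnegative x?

gcd(49093, 3207) = 1  (49093 = 15×3207 + 988, 3207 = 3×988 + 243, 988 = 4×243 + 16, 243 = 15×16 + 3, 16 = 5×3 + 1, 3 = 3×1).
1 divides -25, so solutions exist.
Back-substituting, 3207×(-15354) + 49093×(1003) = 1.
Scale by -25/1 = -25: (x₀, y₀) = (383850, -25075).
General solution: x = 383850 + 49093t, y = -25075 - 3207t for integer t.
x ≥ 0: smallest is 383850 mod 49093 = 40199 (at t = -7), with y = -2626.

40199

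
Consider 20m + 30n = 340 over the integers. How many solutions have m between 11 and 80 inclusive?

gcd(30, 20):
  30 = 1*20 + 10
  20 = 2*10
so gcd(30, 20) = 10.
Back-substitute for Bézout coefficients:
  10 = 30 - 1*20
  ... = 20*(-1) + 30*(1)
Scale by 34: particular solution (-34, 34); reduce m mod 3: (2, 10).
General solution: m = 2 + 3t, n = 10 - 2t for integer t.
11 ≤ 2 + 3t ≤ 80 gives t ∈ [3, 26], which is 24 values.

24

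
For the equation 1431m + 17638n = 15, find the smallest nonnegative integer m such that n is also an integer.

gcd(17638, 1431):
  17638 = 12·1431 + 466
  1431 = 3·466 + 33
  466 = 14·33 + 4
  33 = 8·4 + 1
  4 = 4·1
so gcd(17638, 1431) = 1.
1 divides 15, so solutions exist.
Back-substitute for Bézout coefficients:
  1 = 33 - 8·4
  ... = 1431·(4277) + 17638·(-347)
Scale by 15/1 = 15: (m₀, n₀) = (64155, -5205).
General solution: m = 64155 + 17638t, n = -5205 - 1431t for integer t.
m ≥ 0: smallest is 64155 mod 17638 = 11241 (at t = -3), with n = -912.

11241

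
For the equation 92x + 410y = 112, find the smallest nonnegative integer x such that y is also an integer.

gcd(410, 92) = 2.
2 divides 112, so solutions exist.
By Bézout, 92*(-49) + 410*(11) = 2.
Scale by 112/2 = 56: (x₀, y₀) = (-2744, 616).
General solution: x = -2744 + 205t, y = 616 - 46t for integer t.
x ≥ 0: smallest is -2744 mod 205 = 126 (at t = 14), with y = -28.

126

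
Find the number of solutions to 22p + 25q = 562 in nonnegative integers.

1

gcd(25, 22) = 1  (25 = 1×22 + 3, 22 = 7×3 + 1, 3 = 3×1).
Back-substituting, 22×(8) + 25×(-7) = 1.
Scale by 562: one solution is (4496, -3934). Reduce p mod 25: (21, 4).
General: p = 21 + 25t, q = 4 - 22t.
p ≥ 0 ⇒ t ≥ 0; q ≥ 0 ⇒ t ≤ 0. So t ∈ [0, 0]: 1 solution.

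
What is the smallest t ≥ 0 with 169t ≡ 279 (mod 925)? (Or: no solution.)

341

gcd(925, 169):
  925 = 5·169 + 80
  169 = 2·80 + 9
  80 = 8·9 + 8
  9 = 1·8 + 1
  8 = 8·1
so gcd(925, 169) = 1.
1 divides 279, so solutions exist.
Back-substitute for Bézout coefficients:
  1 = 9 - 1·8
  ... = 169·(104) + 925·(-19)
So 169·(104) ≡ 1 (mod 925); multiply by 279: t ≡ 29016 (mod 925).
Smallest nonnegative: t = 29016 mod 925 = 341.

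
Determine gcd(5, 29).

gcd(29, 5) = 1  (29 = 5×5 + 4, 5 = 1×4 + 1, 4 = 4×1).

1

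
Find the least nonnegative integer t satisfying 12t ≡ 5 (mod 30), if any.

gcd(30, 12) = 6.
6 does not divide 5, so the congruence has no solution.

no solution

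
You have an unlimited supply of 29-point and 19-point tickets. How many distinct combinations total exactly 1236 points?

Need nonnegative integers with 29j + 19k = 1236.
gcd(29, 19) = 1, and 29·(2) + 19·(-3) = 1.
So (j₀, k₀) = (2472, -3708); general j = 2472 + 19t, k = -3708 - 29t.
j ≥ 0 ⇒ t ≥ -130; k ≥ 0 ⇒ t ≤ -128. That's 3 values of t.

3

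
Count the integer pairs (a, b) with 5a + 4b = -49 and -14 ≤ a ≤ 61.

gcd(5, 4) = 1  (5 = 1×4 + 1, 4 = 4×1).
Back-substituting, 5×(1) + 4×(-1) = 1.
Scale by -49: particular solution (-49, 49); reduce a mod 4: (3, -16).
General solution: a = 3 + 4t, b = -16 - 5t for integer t.
-14 ≤ 3 + 4t ≤ 61 gives t ∈ [-4, 14], which is 19 values.

19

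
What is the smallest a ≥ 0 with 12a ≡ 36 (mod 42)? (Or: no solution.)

gcd(42, 12) = 6.
6 divides 36, so solutions exist.
By Bézout, 12*(-3) + 42*(1) = 6.
So 12*(-3) ≡ 6 (mod 42); multiply by 6: a ≡ -18 (mod 7).
Smallest nonnegative: a = -18 mod 7 = 3.

3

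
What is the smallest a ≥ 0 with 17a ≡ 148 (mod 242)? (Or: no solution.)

208

gcd(242, 17) = 1.
1 divides 148, so solutions exist.
By Bézout, 17×(57) + 242×(-4) = 1.
So 17×(57) ≡ 1 (mod 242); multiply by 148: a ≡ 8436 (mod 242).
Smallest nonnegative: a = 8436 mod 242 = 208.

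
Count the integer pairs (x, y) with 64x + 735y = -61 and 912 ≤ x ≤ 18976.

gcd(735, 64):
  735 = 11·64 + 31
  64 = 2·31 + 2
  31 = 15·2 + 1
  2 = 2·1
so gcd(735, 64) = 1.
Back-substitute for Bézout coefficients:
  1 = 31 - 15·2
  ... = 64·(-356) + 735·(31)
Scale by -61: particular solution (21716, -1891); reduce x mod 735: (401, -35).
General solution: x = 401 + 735t, y = -35 - 64t for integer t.
912 ≤ 401 + 735t ≤ 18976 gives t ∈ [1, 25], which is 25 values.

25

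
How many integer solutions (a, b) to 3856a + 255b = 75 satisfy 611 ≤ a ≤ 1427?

3

gcd(3856, 255) = 1.
By Bézout, 3856*(-74) + 255*(1119) = 1.
Particular solution: (60, -907).
General solution: a = 60 + 255t, b = -907 - 3856t for integer t.
611 ≤ 60 + 255t ≤ 1427 gives t ∈ [3, 5], which is 3 values.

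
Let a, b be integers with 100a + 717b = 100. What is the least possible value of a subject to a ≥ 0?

gcd(717, 100) = 1.
1 divides 100, so solutions exist.
By Bézout, 100×(337) + 717×(-47) = 1.
Scale by 100/1 = 100: (a₀, b₀) = (33700, -4700).
General solution: a = 33700 + 717t, b = -4700 - 100t for integer t.
a ≥ 0: smallest is 33700 mod 717 = 1 (at t = -47), with b = 0.

1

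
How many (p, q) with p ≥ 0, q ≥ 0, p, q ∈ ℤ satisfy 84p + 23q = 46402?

24

gcd(84, 23):
  84 = 3*23 + 15
  23 = 1*15 + 8
  15 = 1*8 + 7
  8 = 1*7 + 1
  7 = 7*1
so gcd(84, 23) = 1.
Back-substitute for Bézout coefficients:
  1 = 8 - 1*7
  ... = 84*(-3) + 23*(11)
Scale by 46402: one solution is (-139206, 510422). Reduce p mod 23: (13, 1970).
General: p = 13 + 23t, q = 1970 - 84t.
p ≥ 0 ⇒ t ≥ 0; q ≥ 0 ⇒ t ≤ 23. So t ∈ [0, 23]: 24 solutions.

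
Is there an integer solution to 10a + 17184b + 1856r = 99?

no

gcd(17184, 10):
  17184 = 1718×10 + 4
  10 = 2×4 + 2
  4 = 2×2
so gcd(17184, 10) = 2.
gcd(2, 1856) = 2.
2 does not divide 99 (remainder 1), so no integer solutions.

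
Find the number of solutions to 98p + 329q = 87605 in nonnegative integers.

19

gcd(329, 98) = 7.
By Bézout, 98×(-10) + 329×(3) = 7.
One solution: (11, 263).
General: p = 11 + 47t, q = 263 - 14t.
p ≥ 0 ⇒ t ≥ 0; q ≥ 0 ⇒ t ≤ 18. So t ∈ [0, 18]: 19 solutions.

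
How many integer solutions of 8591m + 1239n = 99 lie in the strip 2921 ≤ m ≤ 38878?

29

gcd(8591, 1239) = 1  (8591 = 6×1239 + 1157, 1239 = 1×1157 + 82, 1157 = 14×82 + 9, 82 = 9×9 + 1, 9 = 9×1).
Back-substituting, 8591×(-136) + 1239×(943) = 1.
Scale by 99: particular solution (-13464, 93357); reduce m mod 1239: (165, -1144).
General solution: m = 165 + 1239t, n = -1144 - 8591t for integer t.
2921 ≤ 165 + 1239t ≤ 38878 gives t ∈ [3, 31], which is 29 values.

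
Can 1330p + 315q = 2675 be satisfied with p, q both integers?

no

gcd(1330, 315) = 35  (1330 = 4×315 + 70, 315 = 4×70 + 35, 70 = 2×35).
35 does not divide 2675 (remainder 15), so no integer solutions.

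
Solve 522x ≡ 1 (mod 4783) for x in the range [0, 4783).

gcd(4783, 522) = 1.
By Bézout, 522·(-394) + 4783·(43) = 1.
So 522·-394 ≡ 1 (mod 4783), and -394 mod 4783 = 4389.

4389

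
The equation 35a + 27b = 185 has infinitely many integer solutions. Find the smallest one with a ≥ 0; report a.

13

gcd(35, 27) = 1  (35 = 1×27 + 8, 27 = 3×8 + 3, 8 = 2×3 + 2, 3 = 1×2 + 1, 2 = 2×1).
1 divides 185, so solutions exist.
Back-substituting, 35×(-10) + 27×(13) = 1.
Scale by 185/1 = 185: (a₀, b₀) = (-1850, 2405).
General solution: a = -1850 + 27t, b = 2405 - 35t for integer t.
a ≥ 0: smallest is -1850 mod 27 = 13 (at t = 69), with b = -10.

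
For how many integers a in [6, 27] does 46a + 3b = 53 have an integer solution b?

7

gcd(46, 3) = 1.
By Bézout, 46*(1) + 3*(-15) = 1.
Particular solution: (2, -13).
General solution: a = 2 + 3t, b = -13 - 46t for integer t.
6 ≤ 2 + 3t ≤ 27 gives t ∈ [2, 8], which is 7 values.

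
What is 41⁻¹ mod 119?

gcd(119, 41):
  119 = 2*41 + 37
  41 = 1*37 + 4
  37 = 9*4 + 1
  4 = 4*1
so gcd(119, 41) = 1.
Back-substitute for Bézout coefficients:
  1 = 37 - 9*4
  ... = 41*(-29) + 119*(10)
So 41*-29 ≡ 1 (mod 119), and -29 mod 119 = 90.

90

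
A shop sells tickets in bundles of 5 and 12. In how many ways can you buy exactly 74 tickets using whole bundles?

1

Need nonnegative integers with 5j + 12k = 74.
gcd(5, 12) = 1, and 5·(5) + 12·(-2) = 1.
So (j₀, k₀) = (370, -148); general j = 370 + 12t, k = -148 - 5t.
j ≥ 0 ⇒ t ≥ -30; k ≥ 0 ⇒ t ≤ -30. That's 1 value of t.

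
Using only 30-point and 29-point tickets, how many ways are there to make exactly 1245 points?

1

Need nonnegative integers with 30j + 29k = 1245.
gcd(30, 29) = 1, and 30·(1) + 29·(-1) = 1.
So (j₀, k₀) = (1245, -1245); general j = 1245 + 29t, k = -1245 - 30t.
j ≥ 0 ⇒ t ≥ -42; k ≥ 0 ⇒ t ≤ -42. That's 1 value of t.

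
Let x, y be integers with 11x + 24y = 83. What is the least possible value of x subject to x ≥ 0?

1

gcd(24, 11):
  24 = 2·11 + 2
  11 = 5·2 + 1
  2 = 2·1
so gcd(24, 11) = 1.
1 divides 83, so solutions exist.
Back-substitute for Bézout coefficients:
  1 = 11 - 5·2
  ... = 11·(11) + 24·(-5)
Scale by 83/1 = 83: (x₀, y₀) = (913, -415).
General solution: x = 913 + 24t, y = -415 - 11t for integer t.
x ≥ 0: smallest is 913 mod 24 = 1 (at t = -38), with y = 3.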